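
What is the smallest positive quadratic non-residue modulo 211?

(2/211) = −1, so 2 is the smallest positive non-residue mod 211.

2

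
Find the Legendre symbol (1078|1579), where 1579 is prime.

-1

Pull out 2: since 1579 ≡ 3 (mod 8), (2/1579) = -1.
Reciprocity: 539 ≡ 3 and 1579 ≡ 3 (mod 4), so (539/1579) = −(1579/539).
Reduce top mod 539: now compute (501/539).
Reciprocity: 501 ≡ 1 and 539 ≡ 3 (mod 4), so (501/539) = +(539/501).
Reduce top mod 501: now compute (38/501).
Pull out 2: since 501 ≡ 5 (mod 8), (2/501) = -1.
Reciprocity: 19 ≡ 3 and 501 ≡ 1 (mod 4), so (19/501) = +(501/19).
Reduce top mod 19: now compute (7/19).
Reciprocity: 7 ≡ 3 and 19 ≡ 3 (mod 4), so (7/19) = −(19/7).
Reduce top mod 7: now compute (5/7).
Reciprocity: 5 ≡ 1 and 7 ≡ 3 (mod 4), so (5/7) = +(7/5).
Reduce top mod 5: now compute (2/5).
Pull out 2: since 5 ≡ 5 (mod 8), (2/5) = -1.
Reached (1/5) = 1. Collecting the sign flips along the way, the symbol is -1.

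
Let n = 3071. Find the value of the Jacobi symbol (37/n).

0

Reciprocity: 37 ≡ 1 and 3071 ≡ 3 (mod 4), so (37/3071) = +(3071/37).
Reduce top mod 37: now compute (0/37).
Top reduces to 0: gcd > 1, so the symbol is 0.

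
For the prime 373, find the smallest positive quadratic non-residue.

(2/373) = −1, so 2 is the smallest positive non-residue mod 373.

2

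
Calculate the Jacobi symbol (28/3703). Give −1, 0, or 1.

Pull out 2^2: since 3703 ≡ 7 (mod 8), (2/3703) = +1, so (2/3703)^2 = +1.
Reciprocity: 7 ≡ 3 and 3703 ≡ 3 (mod 4), so (7/3703) = −(3703/7).
Reduce top mod 7: now compute (0/7).
Top reduces to 0: gcd > 1, so the symbol is 0.

0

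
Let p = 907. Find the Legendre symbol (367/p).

Reciprocity: 367 ≡ 3 and 907 ≡ 3 (mod 4), so (367/907) = −(907/367).
Reduce top mod 367: now compute (173/367).
Reciprocity: 173 ≡ 1 and 367 ≡ 3 (mod 4), so (173/367) = +(367/173).
Reduce top mod 173: now compute (21/173).
Reciprocity: 21 ≡ 1 and 173 ≡ 1 (mod 4), so (21/173) = +(173/21).
Reduce top mod 21: now compute (5/21).
Reciprocity: 5 ≡ 1 and 21 ≡ 1 (mod 4), so (5/21) = +(21/5).
Reduce top mod 5: now compute (1/5).
Reached (1/5) = 1. Collecting the sign flips along the way, the symbol is -1.

-1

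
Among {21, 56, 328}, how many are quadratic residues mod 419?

1

(21/419) = +1 → QR.
(56/419) = -1 → non-residue.
(328/419) = -1 → non-residue.
Total quadratic residues among the 3: 1.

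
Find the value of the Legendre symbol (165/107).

-1

First reduce: 165 ≡ 58 (mod 107).
Pull out 2: since 107 ≡ 3 (mod 8), (2/107) = -1.
Reciprocity: 29 ≡ 1 and 107 ≡ 3 (mod 4), so (29/107) = +(107/29).
Reduce top mod 29: now compute (20/29).
Pull out 2^2: since 29 ≡ 5 (mod 8), (2/29) = -1, so (2/29)^2 = +1.
Reciprocity: 5 ≡ 1 and 29 ≡ 1 (mod 4), so (5/29) = +(29/5).
Reduce top mod 5: now compute (4/5).
Pull out 2^2: since 5 ≡ 5 (mod 8), (2/5) = -1, so (2/5)^2 = +1.
Reached (1/5) = 1. Collecting the sign flips along the way, the symbol is -1.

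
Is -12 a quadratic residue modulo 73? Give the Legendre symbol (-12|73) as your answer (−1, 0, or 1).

Euler's criterion: (-12/73) ≡ 61^36 (mod 73).
61^2 ≡ 71 (mod 73)
61^4 ≡ 4 (mod 73)
61^8 ≡ 16 (mod 73)
61^16 ≡ 37 (mod 73)
61^32 ≡ 55 (mod 73)
61^36 = 61^(32+4) ≡ 1 (mod 73).
Result is 1, so (-12/73) = 1.

1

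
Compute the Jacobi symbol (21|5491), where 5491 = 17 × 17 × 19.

Reciprocity: 21 ≡ 1 and 5491 ≡ 3 (mod 4), so (21/5491) = +(5491/21).
Reduce top mod 21: now compute (10/21).
Pull out 2: since 21 ≡ 5 (mod 8), (2/21) = -1.
Reciprocity: 5 ≡ 1 and 21 ≡ 1 (mod 4), so (5/21) = +(21/5).
Reduce top mod 5: now compute (1/5).
Reached (1/5) = 1. Collecting the sign flips along the way, the symbol is -1.

-1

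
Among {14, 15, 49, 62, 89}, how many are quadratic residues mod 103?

3

(14/103) = +1 → QR.
(15/103) = +1 → QR.
(49/103) = +1 → QR.
(62/103) = -1 → non-residue.
(89/103) = -1 → non-residue.
Total quadratic residues among the 5: 3.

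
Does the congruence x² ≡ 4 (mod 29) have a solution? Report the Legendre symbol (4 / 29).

1

Euler's criterion: (4/29) ≡ 4^14 (mod 29).
4^2 ≡ 16 (mod 29)
4^4 ≡ 24 (mod 29)
4^8 ≡ 25 (mod 29)
4^14 = 4^(8+4+2) ≡ 1 (mod 29).
Result is 1, so (4/29) = 1.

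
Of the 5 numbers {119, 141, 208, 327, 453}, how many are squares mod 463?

1

(119/463) = -1 → non-residue.
(141/463) = -1 → non-residue.
(208/463) = -1 → non-residue.
(327/463) = -1 → non-residue.
(453/463) = +1 → QR.
Total quadratic residues among the 5: 1.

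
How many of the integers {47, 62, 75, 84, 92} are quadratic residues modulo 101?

3

(47/101) = +1 → QR.
(62/101) = -1 → non-residue.
(75/101) = -1 → non-residue.
(84/101) = +1 → QR.
(92/101) = +1 → QR.
Total quadratic residues among the 5: 3.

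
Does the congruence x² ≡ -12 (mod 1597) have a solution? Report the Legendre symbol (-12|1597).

First reduce: -12 ≡ 1585 (mod 1597).
Reciprocity: 1585 ≡ 1 and 1597 ≡ 1 (mod 4), so (1585/1597) = +(1597/1585).
Reduce top mod 1585: now compute (12/1585).
Pull out 2^2: since 1585 ≡ 1 (mod 8), (2/1585) = +1, so (2/1585)^2 = +1.
Reciprocity: 3 ≡ 3 and 1585 ≡ 1 (mod 4), so (3/1585) = +(1585/3).
Reduce top mod 3: now compute (1/3).
Reached (1/3) = 1. Collecting the sign flips along the way, the symbol is +1.

1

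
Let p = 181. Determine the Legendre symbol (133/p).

Euler's criterion: (133/181) ≡ 133^90 (mod 181).
133^2 ≡ 132 (mod 181)
133^4 ≡ 48 (mod 181)
133^8 ≡ 132 (mod 181)
133^16 ≡ 48 (mod 181)
133^32 ≡ 132 (mod 181)
133^64 ≡ 48 (mod 181)
133^90 = 133^(64+16+8+2) ≡ 1 (mod 181).
Result is 1, so (133/181) = 1.

1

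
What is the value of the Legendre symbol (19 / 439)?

Reciprocity: 19 ≡ 3 and 439 ≡ 3 (mod 4), so (19/439) = −(439/19).
Reduce top mod 19: now compute (2/19).
Pull out 2: since 19 ≡ 3 (mod 8), (2/19) = -1.
Reached (1/19) = 1. Collecting the sign flips along the way, the symbol is +1.

1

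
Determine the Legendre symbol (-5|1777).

First reduce: -5 ≡ 1772 (mod 1777).
Pull out 2^2: since 1777 ≡ 1 (mod 8), (2/1777) = +1, so (2/1777)^2 = +1.
Reciprocity: 443 ≡ 3 and 1777 ≡ 1 (mod 4), so (443/1777) = +(1777/443).
Reduce top mod 443: now compute (5/443).
Reciprocity: 5 ≡ 1 and 443 ≡ 3 (mod 4), so (5/443) = +(443/5).
Reduce top mod 5: now compute (3/5).
Reciprocity: 3 ≡ 3 and 5 ≡ 1 (mod 4), so (3/5) = +(5/3).
Reduce top mod 3: now compute (2/3).
Pull out 2: since 3 ≡ 3 (mod 8), (2/3) = -1.
Reached (1/3) = 1. Collecting the sign flips along the way, the symbol is -1.

-1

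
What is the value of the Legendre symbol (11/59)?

-1

Reciprocity: 11 ≡ 3 and 59 ≡ 3 (mod 4), so (11/59) = −(59/11).
Reduce top mod 11: now compute (4/11).
Pull out 2^2: since 11 ≡ 3 (mod 8), (2/11) = -1, so (2/11)^2 = +1.
Reached (1/11) = 1. Collecting the sign flips along the way, the symbol is -1.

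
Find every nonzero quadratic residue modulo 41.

1 2 4 5 8 9 10 16 18 20 21 23 25 31 32 33 36 37 39 40

Square k = 1,…,20 (k and 41−k give the same square):
1²=1, 2²=4, 3²=9, 4²=16, 5²=25, 6²=36, 7²≡8, 8²≡23, 9²≡40, 10²≡18, 11²≡39, 12²≡21, 13²≡5, 14²≡32, 15²≡20, 16²≡10, 17²≡2, 18²≡37, 19²≡33, 20²≡31 (mod 41).
So the quadratic residues mod 41 are {1, 2, 4, 5, 8, 9, 10, 16, 18, 20, 21, 23, 25, 31, 32, 33, 36, 37, 39, 40}.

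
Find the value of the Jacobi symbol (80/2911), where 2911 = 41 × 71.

Pull out 2^4: since 2911 ≡ 7 (mod 8), (2/2911) = +1, so (2/2911)^4 = +1.
Reciprocity: 5 ≡ 1 and 2911 ≡ 3 (mod 4), so (5/2911) = +(2911/5).
Reduce top mod 5: now compute (1/5).
Reached (1/5) = 1. Collecting the sign flips along the way, the symbol is +1.

1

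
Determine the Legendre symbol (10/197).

Euler's criterion: (10/197) ≡ 10^98 (mod 197).
10^2 ≡ 100 (mod 197)
10^4 ≡ 150 (mod 197)
10^8 ≡ 42 (mod 197)
10^16 ≡ 188 (mod 197)
10^32 ≡ 81 (mod 197)
10^64 ≡ 60 (mod 197)
10^98 = 10^(64+32+2) ≡ 1 (mod 197).
Result is 1, so (10/197) = 1.

1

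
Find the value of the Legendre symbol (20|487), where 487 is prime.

-1

Euler's criterion: (20/487) ≡ 20^243 (mod 487).
20^2 ≡ 400 (mod 487)
20^4 ≡ 264 (mod 487)
20^8 ≡ 55 (mod 487)
20^16 ≡ 103 (mod 487)
20^32 ≡ 382 (mod 487)
20^64 ≡ 311 (mod 487)
20^128 ≡ 295 (mod 487)
20^243 = 20^(128+64+32+16+2+1) ≡ 486 (mod 487).
Result is 486 ≡ −1, so (20/487) = −1.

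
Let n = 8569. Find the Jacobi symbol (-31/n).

-1

First reduce: -31 ≡ 8538 (mod 8569).
Pull out 2: since 8569 ≡ 1 (mod 8), (2/8569) = +1.
Reciprocity: 4269 ≡ 1 and 8569 ≡ 1 (mod 4), so (4269/8569) = +(8569/4269).
Reduce top mod 4269: now compute (31/4269).
Reciprocity: 31 ≡ 3 and 4269 ≡ 1 (mod 4), so (31/4269) = +(4269/31).
Reduce top mod 31: now compute (22/31).
Pull out 2: since 31 ≡ 7 (mod 8), (2/31) = +1.
Reciprocity: 11 ≡ 3 and 31 ≡ 3 (mod 4), so (11/31) = −(31/11).
Reduce top mod 11: now compute (9/11).
Reciprocity: 9 ≡ 1 and 11 ≡ 3 (mod 4), so (9/11) = +(11/9).
Reduce top mod 9: now compute (2/9).
Pull out 2: since 9 ≡ 1 (mod 8), (2/9) = +1.
Reached (1/9) = 1. Collecting the sign flips along the way, the symbol is -1.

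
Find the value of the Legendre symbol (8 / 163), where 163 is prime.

Euler's criterion: (8/163) ≡ 8^81 (mod 163).
8^2 ≡ 64 (mod 163)
8^4 ≡ 21 (mod 163)
8^8 ≡ 115 (mod 163)
8^16 ≡ 22 (mod 163)
8^32 ≡ 158 (mod 163)
8^64 ≡ 25 (mod 163)
8^81 = 8^(64+16+1) ≡ 162 (mod 163).
Result is 162 ≡ −1, so (8/163) = −1.

-1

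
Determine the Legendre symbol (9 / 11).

Euler's criterion: (9/11) ≡ 9^5 (mod 11).
9^2 ≡ 4 (mod 11)
9^4 ≡ 5 (mod 11)
9^5 = 9^(4+1) ≡ 1 (mod 11).
Result is 1, so (9/11) = 1.

1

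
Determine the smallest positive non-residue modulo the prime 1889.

3

(2/1889) = +1, so 2 is a residue.
(3/1889) = −1, so 3 is the smallest positive non-residue mod 1889.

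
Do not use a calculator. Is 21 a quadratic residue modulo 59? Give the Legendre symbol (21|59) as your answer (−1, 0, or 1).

1

Euler's criterion: (21/59) ≡ 21^29 (mod 59).
21^2 ≡ 28 (mod 59)
21^4 ≡ 17 (mod 59)
21^8 ≡ 53 (mod 59)
21^16 ≡ 36 (mod 59)
21^29 = 21^(16+8+4+1) ≡ 1 (mod 59).
Result is 1, so (21/59) = 1.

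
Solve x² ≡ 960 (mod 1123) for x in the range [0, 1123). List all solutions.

Since 1123 ≡ 3 (mod 4), a square root of 960 is 960^((1123+1)/4) = 960^281 mod 1123.
Repeated squaring: 960^2≡740, 960^4≡699, 960^8≡96, 960^16≡232, 960^32≡1043, 960^64≡785, 960^128≡821, 960^256≡241 (mod 1123).
960^281 = 960^(256+16+8+1) ≡ 356 (mod 1123).
Check: 356² = 126736 ≡ 960 (mod 1123). The two roots are 356 and 767.

356, 767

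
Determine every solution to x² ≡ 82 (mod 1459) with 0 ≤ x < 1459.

Since 1459 ≡ 3 (mod 4), a square root of 82 is 82^((1459+1)/4) = 82^365 mod 1459.
Repeated squaring: 82^2≡888, 82^4≡684, 82^8≡976, 82^16≡1308, 82^32≡916, 82^64≡131, 82^128≡1112, 82^256≡771 (mod 1459).
82^365 = 82^(256+64+32+8+4+1) ≡ 94 (mod 1459).
Check: 94² = 8836 ≡ 82 (mod 1459). The two roots are 94 and 1365.

94, 1365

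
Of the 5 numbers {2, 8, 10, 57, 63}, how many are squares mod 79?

3

(2/79) = +1 → QR.
(8/79) = +1 → QR.
(10/79) = +1 → QR.
(57/79) = -1 → non-residue.
(63/79) = -1 → non-residue.
Total quadratic residues among the 5: 3.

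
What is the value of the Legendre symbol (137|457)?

Reciprocity: 137 ≡ 1 and 457 ≡ 1 (mod 4), so (137/457) = +(457/137).
Reduce top mod 137: now compute (46/137).
Pull out 2: since 137 ≡ 1 (mod 8), (2/137) = +1.
Reciprocity: 23 ≡ 3 and 137 ≡ 1 (mod 4), so (23/137) = +(137/23).
Reduce top mod 23: now compute (22/23).
Pull out 2: since 23 ≡ 7 (mod 8), (2/23) = +1.
Reciprocity: 11 ≡ 3 and 23 ≡ 3 (mod 4), so (11/23) = −(23/11).
Reduce top mod 11: now compute (1/11).
Reached (1/11) = 1. Collecting the sign flips along the way, the symbol is -1.

-1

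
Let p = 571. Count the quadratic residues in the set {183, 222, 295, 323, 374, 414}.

(183/571) = -1 → non-residue.
(222/571) = +1 → QR.
(295/571) = +1 → QR.
(323/571) = +1 → QR.
(374/571) = +1 → QR.
(414/571) = -1 → non-residue.
Total quadratic residues among the 6: 4.

4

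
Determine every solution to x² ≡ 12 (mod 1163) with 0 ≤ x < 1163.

213, 950

Since 1163 ≡ 3 (mod 4), a square root of 12 is 12^((1163+1)/4) = 12^291 mod 1163.
Repeated squaring: 12^2≡144, 12^4≡965, 12^8≡825, 12^16≡270, 12^32≡794, 12^64≡90, 12^128≡1122, 12^256≡518 (mod 1163).
12^291 = 12^(256+32+2+1) ≡ 950 (mod 1163).
Check: 950² = 902500 ≡ 12 (mod 1163). The two roots are 213 and 950.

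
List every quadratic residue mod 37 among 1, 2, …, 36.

1 3 4 7 9 10 11 12 16 21 25 26 27 28 30 33 34 36

Square k = 1,…,18 (k and 37−k give the same square):
1²=1, 2²=4, 3²=9, 4²=16, 5²=25, 6²=36, 7²≡12, 8²≡27, 9²≡7, 10²≡26, 11²≡10, 12²≡33, 13²≡21, 14²≡11, 15²≡3, 16²≡34, 17²≡30, 18²≡28 (mod 37).
So the quadratic residues mod 37 are {1, 3, 4, 7, 9, 10, 11, 12, 16, 21, 25, 26, 27, 28, 30, 33, 34, 36}.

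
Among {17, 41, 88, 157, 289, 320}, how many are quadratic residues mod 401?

4

(17/401) = -1 → non-residue.
(41/401) = +1 → QR.
(88/401) = +1 → QR.
(157/401) = -1 → non-residue.
(289/401) = +1 → QR.
(320/401) = +1 → QR.
Total quadratic residues among the 6: 4.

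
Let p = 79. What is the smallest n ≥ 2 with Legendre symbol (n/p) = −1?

(2/79) = +1, so 2 is a residue.
(3/79) = −1, so 3 is the smallest positive non-residue mod 79.

3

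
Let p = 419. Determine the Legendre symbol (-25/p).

First reduce: -25 ≡ 394 (mod 419).
Pull out 2: since 419 ≡ 3 (mod 8), (2/419) = -1.
Reciprocity: 197 ≡ 1 and 419 ≡ 3 (mod 4), so (197/419) = +(419/197).
Reduce top mod 197: now compute (25/197).
Reciprocity: 25 ≡ 1 and 197 ≡ 1 (mod 4), so (25/197) = +(197/25).
Reduce top mod 25: now compute (22/25).
Pull out 2: since 25 ≡ 1 (mod 8), (2/25) = +1.
Reciprocity: 11 ≡ 3 and 25 ≡ 1 (mod 4), so (11/25) = +(25/11).
Reduce top mod 11: now compute (3/11).
Reciprocity: 3 ≡ 3 and 11 ≡ 3 (mod 4), so (3/11) = −(11/3).
Reduce top mod 3: now compute (2/3).
Pull out 2: since 3 ≡ 3 (mod 8), (2/3) = -1.
Reached (1/3) = 1. Collecting the sign flips along the way, the symbol is -1.

-1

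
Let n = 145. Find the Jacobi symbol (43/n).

1

Reciprocity: 43 ≡ 3 and 145 ≡ 1 (mod 4), so (43/145) = +(145/43).
Reduce top mod 43: now compute (16/43).
Pull out 2^4: since 43 ≡ 3 (mod 8), (2/43) = -1, so (2/43)^4 = +1.
Reached (1/43) = 1. Collecting the sign flips along the way, the symbol is +1.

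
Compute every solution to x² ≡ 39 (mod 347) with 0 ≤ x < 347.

115, 232

Since 347 ≡ 3 (mod 4), a square root of 39 is 39^((347+1)/4) = 39^87 mod 347.
Repeated squaring: 39^2≡133, 39^4≡339, 39^8≡64, 39^16≡279, 39^32≡113, 39^64≡277 (mod 347).
39^87 = 39^(64+16+4+2+1) ≡ 115 (mod 347).
Check: 115² = 13225 ≡ 39 (mod 347). The two roots are 115 and 232.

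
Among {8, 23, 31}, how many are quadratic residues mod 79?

3

(8/79) = +1 → QR.
(23/79) = +1 → QR.
(31/79) = +1 → QR.
Total quadratic residues among the 3: 3.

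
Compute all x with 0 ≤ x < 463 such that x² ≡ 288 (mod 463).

121, 342

Since 463 ≡ 3 (mod 4), a square root of 288 is 288^((463+1)/4) = 288^116 mod 463.
Repeated squaring: 288^2≡67, 288^4≡322, 288^8≡435, 288^16≡321, 288^32≡255, 288^64≡205 (mod 463).
288^116 = 288^(64+32+16+4) ≡ 121 (mod 463).
Check: 121² = 14641 ≡ 288 (mod 463). The two roots are 121 and 342.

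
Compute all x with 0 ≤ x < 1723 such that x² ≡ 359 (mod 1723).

495, 1228

Since 1723 ≡ 3 (mod 4), a square root of 359 is 359^((1723+1)/4) = 359^431 mod 1723.
Repeated squaring: 359^2≡1379, 359^4≡1172, 359^8≡353, 359^16≡553, 359^32≡838, 359^64≡983, 359^128≡1409, 359^256≡385 (mod 1723).
359^431 = 359^(256+128+32+8+4+2+1) ≡ 1228 (mod 1723).
Check: 1228² = 1507984 ≡ 359 (mod 1723). The two roots are 495 and 1228.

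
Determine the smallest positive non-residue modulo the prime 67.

(2/67) = −1, so 2 is the smallest positive non-residue mod 67.

2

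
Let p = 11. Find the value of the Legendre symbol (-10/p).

1

Euler's criterion: (-10/11) ≡ 1^5 (mod 11).
1^2 ≡ 1 (mod 11)
1^4 ≡ 1 (mod 11)
1^5 = 1^(4+1) ≡ 1 (mod 11).
Result is 1, so (-10/11) = 1.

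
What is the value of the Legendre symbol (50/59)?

-1

Euler's criterion: (50/59) ≡ 50^29 (mod 59).
50^2 ≡ 22 (mod 59)
50^4 ≡ 12 (mod 59)
50^8 ≡ 26 (mod 59)
50^16 ≡ 27 (mod 59)
50^29 = 50^(16+8+4+1) ≡ 58 (mod 59).
Result is 58 ≡ −1, so (50/59) = −1.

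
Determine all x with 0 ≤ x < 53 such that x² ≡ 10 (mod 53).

53 ≡ 1 (mod 4), so we find a root by search.
Trying successive values, 13² = 169 ≡ 10 (mod 53). The other root is 53 − 13 = 40.

13, 40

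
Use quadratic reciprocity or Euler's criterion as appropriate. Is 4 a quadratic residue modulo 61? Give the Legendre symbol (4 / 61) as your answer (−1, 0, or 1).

1

Pull out 2^2: since 61 ≡ 5 (mod 8), (2/61) = -1, so (2/61)^2 = +1.
Reached (1/61) = 1. Collecting the sign flips along the way, the symbol is +1.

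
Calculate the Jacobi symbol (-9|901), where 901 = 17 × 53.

1

First reduce: -9 ≡ 892 (mod 901).
Pull out 2^2: since 901 ≡ 5 (mod 8), (2/901) = -1, so (2/901)^2 = +1.
Reciprocity: 223 ≡ 3 and 901 ≡ 1 (mod 4), so (223/901) = +(901/223).
Reduce top mod 223: now compute (9/223).
Reciprocity: 9 ≡ 1 and 223 ≡ 3 (mod 4), so (9/223) = +(223/9).
Reduce top mod 9: now compute (7/9).
Reciprocity: 7 ≡ 3 and 9 ≡ 1 (mod 4), so (7/9) = +(9/7).
Reduce top mod 7: now compute (2/7).
Pull out 2: since 7 ≡ 7 (mod 8), (2/7) = +1.
Reached (1/7) = 1. Collecting the sign flips along the way, the symbol is +1.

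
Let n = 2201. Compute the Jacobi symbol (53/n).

1

Reciprocity: 53 ≡ 1 and 2201 ≡ 1 (mod 4), so (53/2201) = +(2201/53).
Reduce top mod 53: now compute (28/53).
Pull out 2^2: since 53 ≡ 5 (mod 8), (2/53) = -1, so (2/53)^2 = +1.
Reciprocity: 7 ≡ 3 and 53 ≡ 1 (mod 4), so (7/53) = +(53/7).
Reduce top mod 7: now compute (4/7).
Pull out 2^2: since 7 ≡ 7 (mod 8), (2/7) = +1, so (2/7)^2 = +1.
Reached (1/7) = 1. Collecting the sign flips along the way, the symbol is +1.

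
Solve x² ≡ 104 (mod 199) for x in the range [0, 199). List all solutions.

30, 169

Since 199 ≡ 3 (mod 4), a square root of 104 is 104^((199+1)/4) = 104^50 mod 199.
Repeated squaring: 104^2≡70, 104^4≡124, 104^8≡53, 104^16≡23, 104^32≡131 (mod 199).
104^50 = 104^(32+16+2) ≡ 169 (mod 199).
Check: 169² = 28561 ≡ 104 (mod 199). The two roots are 30 and 169.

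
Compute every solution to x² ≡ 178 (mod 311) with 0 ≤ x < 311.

76, 235

Since 311 ≡ 3 (mod 4), a square root of 178 is 178^((311+1)/4) = 178^78 mod 311.
Repeated squaring: 178^2≡273, 178^4≡200, 178^8≡192, 178^16≡166, 178^32≡188, 178^64≡201 (mod 311).
178^78 = 178^(64+8+4+2) ≡ 235 (mod 311).
Check: 235² = 55225 ≡ 178 (mod 311). The two roots are 76 and 235.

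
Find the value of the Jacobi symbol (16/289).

1

Pull out 2^4: since 289 ≡ 1 (mod 8), (2/289) = +1, so (2/289)^4 = +1.
Reached (1/289) = 1. Collecting the sign flips along the way, the symbol is +1.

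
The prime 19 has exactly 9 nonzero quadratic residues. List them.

1, 4, 5, 6, 7, 9, 11, 16, 17

Square k = 1,…,9 (k and 19−k give the same square):
1²=1, 2²=4, 3²=9, 4²=16, 5²≡6, 6²≡17, 7²≡11, 8²≡7, 9²≡5 (mod 19).
So the quadratic residues mod 19 are {1, 4, 5, 6, 7, 9, 11, 16, 17}.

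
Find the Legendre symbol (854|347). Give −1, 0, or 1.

1

Euler's criterion: (854/347) ≡ 160^173 (mod 347).
160^2 ≡ 269 (mod 347)
160^4 ≡ 185 (mod 347)
160^8 ≡ 219 (mod 347)
160^16 ≡ 75 (mod 347)
160^32 ≡ 73 (mod 347)
160^64 ≡ 124 (mod 347)
160^128 ≡ 108 (mod 347)
160^173 = 160^(128+32+8+4+1) ≡ 1 (mod 347).
Result is 1, so (854/347) = 1.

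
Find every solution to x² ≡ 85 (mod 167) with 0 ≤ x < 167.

69, 98

Since 167 ≡ 3 (mod 4), a square root of 85 is 85^((167+1)/4) = 85^42 mod 167.
Repeated squaring: 85^2≡44, 85^4≡99, 85^8≡115, 85^16≡32, 85^32≡22 (mod 167).
85^42 = 85^(32+8+2) ≡ 98 (mod 167).
Check: 98² = 9604 ≡ 85 (mod 167). The two roots are 69 and 98.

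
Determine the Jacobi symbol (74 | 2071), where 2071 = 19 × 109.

Pull out 2: since 2071 ≡ 7 (mod 8), (2/2071) = +1.
Reciprocity: 37 ≡ 1 and 2071 ≡ 3 (mod 4), so (37/2071) = +(2071/37).
Reduce top mod 37: now compute (36/37).
Pull out 2^2: since 37 ≡ 5 (mod 8), (2/37) = -1, so (2/37)^2 = +1.
Reciprocity: 9 ≡ 1 and 37 ≡ 1 (mod 4), so (9/37) = +(37/9).
Reduce top mod 9: now compute (1/9).
Reached (1/9) = 1. Collecting the sign flips along the way, the symbol is +1.

1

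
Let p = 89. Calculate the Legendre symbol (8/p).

Pull out 2^3: since 89 ≡ 1 (mod 8), (2/89) = +1, so (2/89)^3 = +1.
Reached (1/89) = 1. Collecting the sign flips along the way, the symbol is +1.

1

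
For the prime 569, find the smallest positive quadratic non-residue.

3

(2/569) = +1, so 2 is a residue.
(3/569) = −1, so 3 is the smallest positive non-residue mod 569.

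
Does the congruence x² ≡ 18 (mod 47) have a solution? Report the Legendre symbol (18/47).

Pull out 2: since 47 ≡ 7 (mod 8), (2/47) = +1.
Reciprocity: 9 ≡ 1 and 47 ≡ 3 (mod 4), so (9/47) = +(47/9).
Reduce top mod 9: now compute (2/9).
Pull out 2: since 9 ≡ 1 (mod 8), (2/9) = +1.
Reached (1/9) = 1. Collecting the sign flips along the way, the symbol is +1.

1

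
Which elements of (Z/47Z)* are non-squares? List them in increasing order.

Square k = 1,…,23 (k and 47−k give the same square):
1²=1, 2²=4, 3²=9, 4²=16, 5²=25, 6²=36, 7²≡2, 8²≡17, 9²≡34, 10²≡6, 11²≡27, 12²≡3, 13²≡28, 14²≡8, 15²≡37, 16²≡21, 17²≡7, 18²≡42, 19²≡32, 20²≡24, 21²≡18, 22²≡14, 23²≡12 (mod 47).
The residues are {1, 2, 3, 4, 6, 7, 8, 9, 12, 14, 16, 17, 18, 21, 24, 25, 27, 28, 32, 34, 36, 37, 42}; the non-residues are the remaining 23 nonzero classes.

5,10,11,13,15,19,20,22,23,26,29,30,31,33,35,38,39,40,41,43,44,45,46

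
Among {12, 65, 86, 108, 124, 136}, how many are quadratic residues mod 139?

(12/139) = -1 → non-residue.
(65/139) = +1 → QR.
(86/139) = +1 → QR.
(108/139) = -1 → non-residue.
(124/139) = +1 → QR.
(136/139) = +1 → QR.
Total quadratic residues among the 6: 4.

4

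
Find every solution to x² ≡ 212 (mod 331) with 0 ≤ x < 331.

132, 199

Since 331 ≡ 3 (mod 4), a square root of 212 is 212^((331+1)/4) = 212^83 mod 331.
Repeated squaring: 212^2≡259, 212^4≡219, 212^8≡297, 212^16≡163, 212^32≡89, 212^64≡308 (mod 331).
212^83 = 212^(64+16+2+1) ≡ 132 (mod 331).
Check: 132² = 17424 ≡ 212 (mod 331). The two roots are 132 and 199.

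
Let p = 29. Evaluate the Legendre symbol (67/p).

First reduce: 67 ≡ 9 (mod 29).
Reciprocity: 9 ≡ 1 and 29 ≡ 1 (mod 4), so (9/29) = +(29/9).
Reduce top mod 9: now compute (2/9).
Pull out 2: since 9 ≡ 1 (mod 8), (2/9) = +1.
Reached (1/9) = 1. Collecting the sign flips along the way, the symbol is +1.

1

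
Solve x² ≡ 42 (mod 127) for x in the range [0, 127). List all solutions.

13, 114

Since 127 ≡ 3 (mod 4), a square root of 42 is 42^((127+1)/4) = 42^32 mod 127.
Repeated squaring: 42^2≡113, 42^4≡69, 42^8≡62, 42^16≡34, 42^32≡13 (mod 127).
42^32 = 42^(32) ≡ 13 (mod 127).
Check: 13² = 169 ≡ 42 (mod 127). The two roots are 13 and 114.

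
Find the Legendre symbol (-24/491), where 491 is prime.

1

First reduce: -24 ≡ 467 (mod 491).
Reciprocity: 467 ≡ 3 and 491 ≡ 3 (mod 4), so (467/491) = −(491/467).
Reduce top mod 467: now compute (24/467).
Pull out 2^3: since 467 ≡ 3 (mod 8), (2/467) = -1, so (2/467)^3 = -1.
Reciprocity: 3 ≡ 3 and 467 ≡ 3 (mod 4), so (3/467) = −(467/3).
Reduce top mod 3: now compute (2/3).
Pull out 2: since 3 ≡ 3 (mod 8), (2/3) = -1.
Reached (1/3) = 1. Collecting the sign flips along the way, the symbol is +1.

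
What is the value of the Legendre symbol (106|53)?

0

First reduce: 106 ≡ 0 (mod 53).
Top reduces to 0: gcd > 1, so the symbol is 0.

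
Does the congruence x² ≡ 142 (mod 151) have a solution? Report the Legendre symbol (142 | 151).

Pull out 2: since 151 ≡ 7 (mod 8), (2/151) = +1.
Reciprocity: 71 ≡ 3 and 151 ≡ 3 (mod 4), so (71/151) = −(151/71).
Reduce top mod 71: now compute (9/71).
Reciprocity: 9 ≡ 1 and 71 ≡ 3 (mod 4), so (9/71) = +(71/9).
Reduce top mod 9: now compute (8/9).
Pull out 2^3: since 9 ≡ 1 (mod 8), (2/9) = +1, so (2/9)^3 = +1.
Reached (1/9) = 1. Collecting the sign flips along the way, the symbol is -1.

-1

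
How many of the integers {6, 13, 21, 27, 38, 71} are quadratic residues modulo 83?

3

(6/83) = -1 → non-residue.
(13/83) = -1 → non-residue.
(21/83) = +1 → QR.
(27/83) = +1 → QR.
(38/83) = +1 → QR.
(71/83) = -1 → non-residue.
Total quadratic residues among the 6: 3.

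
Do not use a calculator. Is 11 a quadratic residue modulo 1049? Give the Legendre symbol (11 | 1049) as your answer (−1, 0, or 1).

1

Reciprocity: 11 ≡ 3 and 1049 ≡ 1 (mod 4), so (11/1049) = +(1049/11).
Reduce top mod 11: now compute (4/11).
Pull out 2^2: since 11 ≡ 3 (mod 8), (2/11) = -1, so (2/11)^2 = +1.
Reached (1/11) = 1. Collecting the sign flips along the way, the symbol is +1.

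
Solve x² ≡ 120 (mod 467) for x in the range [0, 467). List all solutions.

Since 467 ≡ 3 (mod 4), a square root of 120 is 120^((467+1)/4) = 120^117 mod 467.
Repeated squaring: 120^2≡390, 120^4≡325, 120^8≡83, 120^16≡351, 120^32≡380, 120^64≡97 (mod 467).
120^117 = 120^(64+32+16+4+1) ≡ 39 (mod 467).
Check: 39² = 1521 ≡ 120 (mod 467). The two roots are 39 and 428.

39, 428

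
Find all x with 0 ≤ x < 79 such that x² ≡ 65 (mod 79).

Since 79 ≡ 3 (mod 4), a square root of 65 is 65^((79+1)/4) = 65^20 mod 79.
Repeated squaring: 65^2≡38, 65^4≡22, 65^8≡10, 65^16≡21 (mod 79).
65^20 = 65^(16+4) ≡ 67 (mod 79).
Check: 67² = 4489 ≡ 65 (mod 79). The two roots are 12 and 67.

12, 67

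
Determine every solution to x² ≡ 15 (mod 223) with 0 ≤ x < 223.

98, 125

Since 223 ≡ 3 (mod 4), a square root of 15 is 15^((223+1)/4) = 15^56 mod 223.
Repeated squaring: 15^2≡2, 15^4≡4, 15^8≡16, 15^16≡33, 15^32≡197 (mod 223).
15^56 = 15^(32+16+8) ≡ 98 (mod 223).
Check: 98² = 9604 ≡ 15 (mod 223). The two roots are 98 and 125.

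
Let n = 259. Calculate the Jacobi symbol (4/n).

Pull out 2^2: since 259 ≡ 3 (mod 8), (2/259) = -1, so (2/259)^2 = +1.
Reached (1/259) = 1. Collecting the sign flips along the way, the symbol is +1.

1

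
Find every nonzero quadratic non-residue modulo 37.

Square k = 1,…,18 (k and 37−k give the same square):
1²=1, 2²=4, 3²=9, 4²=16, 5²=25, 6²=36, 7²≡12, 8²≡27, 9²≡7, 10²≡26, 11²≡10, 12²≡33, 13²≡21, 14²≡11, 15²≡3, 16²≡34, 17²≡30, 18²≡28 (mod 37).
The residues are {1, 3, 4, 7, 9, 10, 11, 12, 16, 21, 25, 26, 27, 28, 30, 33, 34, 36}; the non-residues are the remaining 18 nonzero classes.

2, 5, 6, 8, 13, 14, 15, 17, 18, 19, 20, 22, 23, 24, 29, 31, 32, 35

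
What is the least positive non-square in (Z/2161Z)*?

(2/2161) = +1, so 2 is a residue.
(3/2161) = +1, so 3 is a residue.
(4/2161) = +1, so 4 is a residue.
(5/2161) = +1, so 5 is a residue.
(6/2161) = +1, so 6 is a residue.
(7/2161) = −1, so 7 is the smallest positive non-residue mod 2161.

7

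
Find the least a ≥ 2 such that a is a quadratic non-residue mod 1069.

2

(2/1069) = −1, so 2 is the smallest positive non-residue mod 1069.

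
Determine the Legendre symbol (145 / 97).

First reduce: 145 ≡ 48 (mod 97).
Pull out 2^4: since 97 ≡ 1 (mod 8), (2/97) = +1, so (2/97)^4 = +1.
Reciprocity: 3 ≡ 3 and 97 ≡ 1 (mod 4), so (3/97) = +(97/3).
Reduce top mod 3: now compute (1/3).
Reached (1/3) = 1. Collecting the sign flips along the way, the symbol is +1.

1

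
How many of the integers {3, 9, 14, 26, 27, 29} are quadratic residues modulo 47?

(3/47) = +1 → QR.
(9/47) = +1 → QR.
(14/47) = +1 → QR.
(26/47) = -1 → non-residue.
(27/47) = +1 → QR.
(29/47) = -1 → non-residue.
Total quadratic residues among the 6: 4.

4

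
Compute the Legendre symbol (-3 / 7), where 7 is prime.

Euler's criterion: (-3/7) ≡ 4^3 (mod 7).
4^2 ≡ 2 (mod 7)
4^3 = 4^(2+1) ≡ 1 (mod 7).
Result is 1, so (-3/7) = 1.

1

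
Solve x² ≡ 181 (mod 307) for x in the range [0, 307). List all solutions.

117, 190

Since 307 ≡ 3 (mod 4), a square root of 181 is 181^((307+1)/4) = 181^77 mod 307.
Repeated squaring: 181^2≡219, 181^4≡69, 181^8≡156, 181^16≡83, 181^32≡135, 181^64≡112 (mod 307).
181^77 = 181^(64+8+4+1) ≡ 190 (mod 307).
Check: 190² = 36100 ≡ 181 (mod 307). The two roots are 117 and 190.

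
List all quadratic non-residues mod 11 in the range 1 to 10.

2, 6, 7, 8, 10

Square k = 1,…,5 (k and 11−k give the same square):
1²=1, 2²=4, 3²=9, 4²≡5, 5²≡3 (mod 11).
The residues are {1, 3, 4, 5, 9}; the non-residues are the remaining 5 nonzero classes.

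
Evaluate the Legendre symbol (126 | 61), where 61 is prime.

First reduce: 126 ≡ 4 (mod 61).
Pull out 2^2: since 61 ≡ 5 (mod 8), (2/61) = -1, so (2/61)^2 = +1.
Reached (1/61) = 1. Collecting the sign flips along the way, the symbol is +1.

1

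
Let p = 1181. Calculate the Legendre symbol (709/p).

-1

Euler's criterion: (709/1181) ≡ 709^590 (mod 1181).
709^2 ≡ 756 (mod 1181)
709^4 ≡ 1113 (mod 1181)
709^8 ≡ 1081 (mod 1181)
709^16 ≡ 552 (mod 1181)
709^32 ≡ 6 (mod 1181)
709^64 ≡ 36 (mod 1181)
709^128 ≡ 115 (mod 1181)
709^256 ≡ 234 (mod 1181)
709^512 ≡ 430 (mod 1181)
709^590 = 709^(512+64+8+4+2) ≡ 1180 (mod 1181).
Result is 1180 ≡ −1, so (709/1181) = −1.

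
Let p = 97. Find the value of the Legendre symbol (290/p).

1

First reduce: 290 ≡ 96 (mod 97).
Pull out 2^5: since 97 ≡ 1 (mod 8), (2/97) = +1, so (2/97)^5 = +1.
Reciprocity: 3 ≡ 3 and 97 ≡ 1 (mod 4), so (3/97) = +(97/3).
Reduce top mod 3: now compute (1/3).
Reached (1/3) = 1. Collecting the sign flips along the way, the symbol is +1.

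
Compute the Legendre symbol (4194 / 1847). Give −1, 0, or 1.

-1

First reduce: 4194 ≡ 500 (mod 1847).
Pull out 2^2: since 1847 ≡ 7 (mod 8), (2/1847) = +1, so (2/1847)^2 = +1.
Reciprocity: 125 ≡ 1 and 1847 ≡ 3 (mod 4), so (125/1847) = +(1847/125).
Reduce top mod 125: now compute (97/125).
Reciprocity: 97 ≡ 1 and 125 ≡ 1 (mod 4), so (97/125) = +(125/97).
Reduce top mod 97: now compute (28/97).
Pull out 2^2: since 97 ≡ 1 (mod 8), (2/97) = +1, so (2/97)^2 = +1.
Reciprocity: 7 ≡ 3 and 97 ≡ 1 (mod 4), so (7/97) = +(97/7).
Reduce top mod 7: now compute (6/7).
Pull out 2: since 7 ≡ 7 (mod 8), (2/7) = +1.
Reciprocity: 3 ≡ 3 and 7 ≡ 3 (mod 4), so (3/7) = −(7/3).
Reduce top mod 3: now compute (1/3).
Reached (1/3) = 1. Collecting the sign flips along the way, the symbol is -1.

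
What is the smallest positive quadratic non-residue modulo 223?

(2/223) = +1, so 2 is a residue.
(3/223) = −1, so 3 is the smallest positive non-residue mod 223.

3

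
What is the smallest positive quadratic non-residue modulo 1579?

2

(2/1579) = −1, so 2 is the smallest positive non-residue mod 1579.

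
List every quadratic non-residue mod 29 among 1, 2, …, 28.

Square k = 1,…,14 (k and 29−k give the same square):
1²=1, 2²=4, 3²=9, 4²=16, 5²=25, 6²≡7, 7²≡20, 8²≡6, 9²≡23, 10²≡13, 11²≡5, 12²≡28, 13²≡24, 14²≡22 (mod 29).
The residues are {1, 4, 5, 6, 7, 9, 13, 16, 20, 22, 23, 24, 25, 28}; the non-residues are the remaining 14 nonzero classes.

2 3 8 10 11 12 14 15 17 18 19 21 26 27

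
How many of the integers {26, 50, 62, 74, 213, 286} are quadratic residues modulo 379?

3

(26/379) = +1 → QR.
(50/379) = -1 → non-residue.
(62/379) = +1 → QR.
(74/379) = -1 → non-residue.
(213/379) = +1 → QR.
(286/379) = -1 → non-residue.
Total quadratic residues among the 6: 3.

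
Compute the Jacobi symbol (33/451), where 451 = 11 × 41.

0

Reciprocity: 33 ≡ 1 and 451 ≡ 3 (mod 4), so (33/451) = +(451/33).
Reduce top mod 33: now compute (22/33).
Pull out 2: since 33 ≡ 1 (mod 8), (2/33) = +1.
Reciprocity: 11 ≡ 3 and 33 ≡ 1 (mod 4), so (11/33) = +(33/11).
Reduce top mod 11: now compute (0/11).
Top reduces to 0: gcd > 1, so the symbol is 0.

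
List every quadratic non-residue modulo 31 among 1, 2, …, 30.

Square k = 1,…,15 (k and 31−k give the same square):
1²=1, 2²=4, 3²=9, 4²=16, 5²=25, 6²≡5, 7²≡18, 8²≡2, 9²≡19, 10²≡7, 11²≡28, 12²≡20, 13²≡14, 14²≡10, 15²≡8 (mod 31).
The residues are {1, 2, 4, 5, 7, 8, 9, 10, 14, 16, 18, 19, 20, 25, 28}; the non-residues are the remaining 15 nonzero classes.

3,6,11,12,13,15,17,21,22,23,24,26,27,29,30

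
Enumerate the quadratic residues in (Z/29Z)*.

Square k = 1,…,14 (k and 29−k give the same square):
1²=1, 2²=4, 3²=9, 4²=16, 5²=25, 6²≡7, 7²≡20, 8²≡6, 9²≡23, 10²≡13, 11²≡5, 12²≡28, 13²≡24, 14²≡22 (mod 29).
So the quadratic residues mod 29 are {1, 4, 5, 6, 7, 9, 13, 16, 20, 22, 23, 24, 25, 28}.

1 4 5 6 7 9 13 16 20 22 23 24 25 28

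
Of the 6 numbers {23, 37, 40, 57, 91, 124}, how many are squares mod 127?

2

(23/127) = -1 → non-residue.
(37/127) = +1 → QR.
(40/127) = -1 → non-residue.
(57/127) = -1 → non-residue.
(91/127) = -1 → non-residue.
(124/127) = +1 → QR.
Total quadratic residues among the 6: 2.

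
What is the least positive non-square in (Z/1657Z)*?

5

(2/1657) = +1, so 2 is a residue.
(3/1657) = +1, so 3 is a residue.
(4/1657) = +1, so 4 is a residue.
(5/1657) = −1, so 5 is the smallest positive non-residue mod 1657.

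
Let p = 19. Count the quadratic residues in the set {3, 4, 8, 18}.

(3/19) = -1 → non-residue.
(4/19) = +1 → QR.
(8/19) = -1 → non-residue.
(18/19) = -1 → non-residue.
Total quadratic residues among the 4: 1.

1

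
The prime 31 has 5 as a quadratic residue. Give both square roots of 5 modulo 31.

Since 31 ≡ 3 (mod 4), a square root of 5 is 5^((31+1)/4) = 5^8 mod 31.
Repeated squaring: 5^2≡25, 5^4≡5, 5^8≡25 (mod 31).
5^8 = 5^(8) ≡ 25 (mod 31).
Check: 25² = 625 ≡ 5 (mod 31). The two roots are 6 and 25.

6, 25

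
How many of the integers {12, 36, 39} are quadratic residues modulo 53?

1

(12/53) = -1 → non-residue.
(36/53) = +1 → QR.
(39/53) = -1 → non-residue.
Total quadratic residues among the 3: 1.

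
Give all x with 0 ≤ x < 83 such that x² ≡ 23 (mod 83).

Since 83 ≡ 3 (mod 4), a square root of 23 is 23^((83+1)/4) = 23^21 mod 83.
Repeated squaring: 23^2≡31, 23^4≡48, 23^8≡63, 23^16≡68 (mod 83).
23^21 = 23^(16+4+1) ≡ 40 (mod 83).
Check: 40² = 1600 ≡ 23 (mod 83). The two roots are 40 and 43.

40, 43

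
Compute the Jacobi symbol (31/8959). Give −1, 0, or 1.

Reciprocity: 31 ≡ 3 and 8959 ≡ 3 (mod 4), so (31/8959) = −(8959/31).
Reduce top mod 31: now compute (0/31).
Top reduces to 0: gcd > 1, so the symbol is 0.

0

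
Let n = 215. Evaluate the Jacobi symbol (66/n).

1

Pull out 2: since 215 ≡ 7 (mod 8), (2/215) = +1.
Reciprocity: 33 ≡ 1 and 215 ≡ 3 (mod 4), so (33/215) = +(215/33).
Reduce top mod 33: now compute (17/33).
Reciprocity: 17 ≡ 1 and 33 ≡ 1 (mod 4), so (17/33) = +(33/17).
Reduce top mod 17: now compute (16/17).
Pull out 2^4: since 17 ≡ 1 (mod 8), (2/17) = +1, so (2/17)^4 = +1.
Reached (1/17) = 1. Collecting the sign flips along the way, the symbol is +1.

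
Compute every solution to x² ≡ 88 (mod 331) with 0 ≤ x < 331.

95, 236

Since 331 ≡ 3 (mod 4), a square root of 88 is 88^((331+1)/4) = 88^83 mod 331.
Repeated squaring: 88^2≡131, 88^4≡280, 88^8≡284, 88^16≡223, 88^32≡79, 88^64≡283 (mod 331).
88^83 = 88^(64+16+2+1) ≡ 95 (mod 331).
Check: 95² = 9025 ≡ 88 (mod 331). The two roots are 95 and 236.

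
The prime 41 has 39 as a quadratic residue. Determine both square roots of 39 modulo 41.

11, 30

41 ≡ 1 (mod 4), so we find a root by search.
Trying successive values, 11² = 121 ≡ 39 (mod 41). The other root is 41 − 11 = 30.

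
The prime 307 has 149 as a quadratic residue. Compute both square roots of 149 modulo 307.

145, 162

Since 307 ≡ 3 (mod 4), a square root of 149 is 149^((307+1)/4) = 149^77 mod 307.
Repeated squaring: 149^2≡97, 149^4≡199, 149^8≡305, 149^16≡4, 149^32≡16, 149^64≡256 (mod 307).
149^77 = 149^(64+8+4+1) ≡ 145 (mod 307).
Check: 145² = 21025 ≡ 149 (mod 307). The two roots are 145 and 162.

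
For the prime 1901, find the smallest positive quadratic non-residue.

(2/1901) = −1, so 2 is the smallest positive non-residue mod 1901.

2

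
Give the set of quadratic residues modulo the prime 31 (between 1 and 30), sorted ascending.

1 2 4 5 7 8 9 10 14 16 18 19 20 25 28

Square k = 1,…,15 (k and 31−k give the same square):
1²=1, 2²=4, 3²=9, 4²=16, 5²=25, 6²≡5, 7²≡18, 8²≡2, 9²≡19, 10²≡7, 11²≡28, 12²≡20, 13²≡14, 14²≡10, 15²≡8 (mod 31).
So the quadratic residues mod 31 are {1, 2, 4, 5, 7, 8, 9, 10, 14, 16, 18, 19, 20, 25, 28}.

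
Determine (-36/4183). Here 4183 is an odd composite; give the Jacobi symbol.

First reduce: -36 ≡ 4147 (mod 4183).
Reciprocity: 4147 ≡ 3 and 4183 ≡ 3 (mod 4), so (4147/4183) = −(4183/4147).
Reduce top mod 4147: now compute (36/4147).
Pull out 2^2: since 4147 ≡ 3 (mod 8), (2/4147) = -1, so (2/4147)^2 = +1.
Reciprocity: 9 ≡ 1 and 4147 ≡ 3 (mod 4), so (9/4147) = +(4147/9).
Reduce top mod 9: now compute (7/9).
Reciprocity: 7 ≡ 3 and 9 ≡ 1 (mod 4), so (7/9) = +(9/7).
Reduce top mod 7: now compute (2/7).
Pull out 2: since 7 ≡ 7 (mod 8), (2/7) = +1.
Reached (1/7) = 1. Collecting the sign flips along the way, the symbol is -1.

-1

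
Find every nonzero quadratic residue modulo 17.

1 2 4 8 9 13 15 16

Square k = 1,…,8 (k and 17−k give the same square):
1²=1, 2²=4, 3²=9, 4²=16, 5²≡8, 6²≡2, 7²≡15, 8²≡13 (mod 17).
So the quadratic residues mod 17 are {1, 2, 4, 8, 9, 13, 15, 16}.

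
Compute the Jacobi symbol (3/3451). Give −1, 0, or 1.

-1

Reciprocity: 3 ≡ 3 and 3451 ≡ 3 (mod 4), so (3/3451) = −(3451/3).
Reduce top mod 3: now compute (1/3).
Reached (1/3) = 1. Collecting the sign flips along the way, the symbol is -1.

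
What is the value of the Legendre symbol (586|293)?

First reduce: 586 ≡ 0 (mod 293).
Top reduces to 0: gcd > 1, so the symbol is 0.

0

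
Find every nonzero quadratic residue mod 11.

1 3 4 5 9

Square k = 1,…,5 (k and 11−k give the same square):
1²=1, 2²=4, 3²=9, 4²≡5, 5²≡3 (mod 11).
So the quadratic residues mod 11 are {1, 3, 4, 5, 9}.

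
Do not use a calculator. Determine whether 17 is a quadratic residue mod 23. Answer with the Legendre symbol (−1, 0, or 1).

-1

Reciprocity: 17 ≡ 1 and 23 ≡ 3 (mod 4), so (17/23) = +(23/17).
Reduce top mod 17: now compute (6/17).
Pull out 2: since 17 ≡ 1 (mod 8), (2/17) = +1.
Reciprocity: 3 ≡ 3 and 17 ≡ 1 (mod 4), so (3/17) = +(17/3).
Reduce top mod 3: now compute (2/3).
Pull out 2: since 3 ≡ 3 (mod 8), (2/3) = -1.
Reached (1/3) = 1. Collecting the sign flips along the way, the symbol is -1.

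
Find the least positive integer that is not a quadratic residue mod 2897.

(2/2897) = +1, so 2 is a residue.
(3/2897) = −1, so 3 is the smallest positive non-residue mod 2897.

3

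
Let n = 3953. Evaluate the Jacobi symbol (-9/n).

1

First reduce: -9 ≡ 3944 (mod 3953).
Pull out 2^3: since 3953 ≡ 1 (mod 8), (2/3953) = +1, so (2/3953)^3 = +1.
Reciprocity: 493 ≡ 1 and 3953 ≡ 1 (mod 4), so (493/3953) = +(3953/493).
Reduce top mod 493: now compute (9/493).
Reciprocity: 9 ≡ 1 and 493 ≡ 1 (mod 4), so (9/493) = +(493/9).
Reduce top mod 9: now compute (7/9).
Reciprocity: 7 ≡ 3 and 9 ≡ 1 (mod 4), so (7/9) = +(9/7).
Reduce top mod 7: now compute (2/7).
Pull out 2: since 7 ≡ 7 (mod 8), (2/7) = +1.
Reached (1/7) = 1. Collecting the sign flips along the way, the symbol is +1.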